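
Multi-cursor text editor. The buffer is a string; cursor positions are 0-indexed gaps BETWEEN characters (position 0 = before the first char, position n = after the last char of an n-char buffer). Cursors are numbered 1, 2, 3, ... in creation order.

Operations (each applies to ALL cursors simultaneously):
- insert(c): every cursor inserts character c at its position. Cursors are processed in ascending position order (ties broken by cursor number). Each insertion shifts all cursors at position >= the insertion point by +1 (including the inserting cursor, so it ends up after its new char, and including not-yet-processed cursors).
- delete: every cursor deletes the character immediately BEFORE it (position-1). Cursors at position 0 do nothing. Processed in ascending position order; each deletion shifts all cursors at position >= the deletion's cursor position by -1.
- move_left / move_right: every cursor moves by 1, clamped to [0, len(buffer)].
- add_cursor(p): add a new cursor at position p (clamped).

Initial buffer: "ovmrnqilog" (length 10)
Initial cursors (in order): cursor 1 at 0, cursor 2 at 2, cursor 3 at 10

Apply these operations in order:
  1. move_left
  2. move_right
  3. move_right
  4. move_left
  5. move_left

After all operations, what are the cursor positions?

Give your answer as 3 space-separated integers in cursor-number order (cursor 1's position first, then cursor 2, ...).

Answer: 0 1 8

Derivation:
After op 1 (move_left): buffer="ovmrnqilog" (len 10), cursors c1@0 c2@1 c3@9, authorship ..........
After op 2 (move_right): buffer="ovmrnqilog" (len 10), cursors c1@1 c2@2 c3@10, authorship ..........
After op 3 (move_right): buffer="ovmrnqilog" (len 10), cursors c1@2 c2@3 c3@10, authorship ..........
After op 4 (move_left): buffer="ovmrnqilog" (len 10), cursors c1@1 c2@2 c3@9, authorship ..........
After op 5 (move_left): buffer="ovmrnqilog" (len 10), cursors c1@0 c2@1 c3@8, authorship ..........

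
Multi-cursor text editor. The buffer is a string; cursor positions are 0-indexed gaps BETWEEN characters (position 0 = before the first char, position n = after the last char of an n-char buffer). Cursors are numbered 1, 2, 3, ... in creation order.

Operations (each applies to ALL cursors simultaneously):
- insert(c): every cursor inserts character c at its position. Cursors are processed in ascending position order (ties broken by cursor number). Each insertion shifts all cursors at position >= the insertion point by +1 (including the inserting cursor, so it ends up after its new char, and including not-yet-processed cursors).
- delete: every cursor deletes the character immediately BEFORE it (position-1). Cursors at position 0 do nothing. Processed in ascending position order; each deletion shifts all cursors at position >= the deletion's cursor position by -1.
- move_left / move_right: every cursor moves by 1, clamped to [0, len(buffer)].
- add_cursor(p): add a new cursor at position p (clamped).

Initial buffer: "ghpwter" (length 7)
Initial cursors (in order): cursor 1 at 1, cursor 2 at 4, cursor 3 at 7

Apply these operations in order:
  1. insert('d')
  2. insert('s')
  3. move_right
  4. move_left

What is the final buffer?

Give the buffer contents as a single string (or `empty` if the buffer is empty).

After op 1 (insert('d')): buffer="gdhpwdterd" (len 10), cursors c1@2 c2@6 c3@10, authorship .1...2...3
After op 2 (insert('s')): buffer="gdshpwdsterds" (len 13), cursors c1@3 c2@8 c3@13, authorship .11...22...33
After op 3 (move_right): buffer="gdshpwdsterds" (len 13), cursors c1@4 c2@9 c3@13, authorship .11...22...33
After op 4 (move_left): buffer="gdshpwdsterds" (len 13), cursors c1@3 c2@8 c3@12, authorship .11...22...33

Answer: gdshpwdsterds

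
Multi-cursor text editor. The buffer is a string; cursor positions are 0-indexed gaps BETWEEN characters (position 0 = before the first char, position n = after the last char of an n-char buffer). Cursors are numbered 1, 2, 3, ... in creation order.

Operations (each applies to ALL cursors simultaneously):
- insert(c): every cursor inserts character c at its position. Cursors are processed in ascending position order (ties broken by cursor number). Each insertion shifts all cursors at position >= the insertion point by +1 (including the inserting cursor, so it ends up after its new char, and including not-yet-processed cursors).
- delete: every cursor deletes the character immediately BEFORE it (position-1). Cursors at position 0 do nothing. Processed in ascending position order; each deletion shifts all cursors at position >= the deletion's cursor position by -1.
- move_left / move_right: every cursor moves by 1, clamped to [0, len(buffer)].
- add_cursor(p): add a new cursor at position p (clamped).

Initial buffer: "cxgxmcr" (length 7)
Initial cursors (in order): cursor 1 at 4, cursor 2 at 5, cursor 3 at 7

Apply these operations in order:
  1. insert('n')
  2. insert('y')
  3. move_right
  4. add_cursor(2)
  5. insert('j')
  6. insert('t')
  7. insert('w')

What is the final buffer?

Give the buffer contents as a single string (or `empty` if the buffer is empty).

After op 1 (insert('n')): buffer="cxgxnmncrn" (len 10), cursors c1@5 c2@7 c3@10, authorship ....1.2..3
After op 2 (insert('y')): buffer="cxgxnymnycrny" (len 13), cursors c1@6 c2@9 c3@13, authorship ....11.22..33
After op 3 (move_right): buffer="cxgxnymnycrny" (len 13), cursors c1@7 c2@10 c3@13, authorship ....11.22..33
After op 4 (add_cursor(2)): buffer="cxgxnymnycrny" (len 13), cursors c4@2 c1@7 c2@10 c3@13, authorship ....11.22..33
After op 5 (insert('j')): buffer="cxjgxnymjnycjrnyj" (len 17), cursors c4@3 c1@9 c2@13 c3@17, authorship ..4..11.122.2.333
After op 6 (insert('t')): buffer="cxjtgxnymjtnycjtrnyjt" (len 21), cursors c4@4 c1@11 c2@16 c3@21, authorship ..44..11.1122.22.3333
After op 7 (insert('w')): buffer="cxjtwgxnymjtwnycjtwrnyjtw" (len 25), cursors c4@5 c1@13 c2@19 c3@25, authorship ..444..11.11122.222.33333

Answer: cxjtwgxnymjtwnycjtwrnyjtw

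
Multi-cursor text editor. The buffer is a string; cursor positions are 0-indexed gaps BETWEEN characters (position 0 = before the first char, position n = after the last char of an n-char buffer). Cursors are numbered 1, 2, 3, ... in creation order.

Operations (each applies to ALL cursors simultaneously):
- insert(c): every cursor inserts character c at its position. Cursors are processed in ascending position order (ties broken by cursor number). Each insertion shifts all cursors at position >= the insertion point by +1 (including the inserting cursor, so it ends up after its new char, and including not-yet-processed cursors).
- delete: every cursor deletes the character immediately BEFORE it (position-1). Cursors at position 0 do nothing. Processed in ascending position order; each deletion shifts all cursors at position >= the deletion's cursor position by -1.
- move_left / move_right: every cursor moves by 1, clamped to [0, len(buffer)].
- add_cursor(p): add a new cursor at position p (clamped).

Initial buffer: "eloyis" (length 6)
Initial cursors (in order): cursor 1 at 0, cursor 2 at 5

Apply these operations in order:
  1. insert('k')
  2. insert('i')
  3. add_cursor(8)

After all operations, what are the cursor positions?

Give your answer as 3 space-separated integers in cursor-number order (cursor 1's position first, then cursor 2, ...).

Answer: 2 9 8

Derivation:
After op 1 (insert('k')): buffer="keloyiks" (len 8), cursors c1@1 c2@7, authorship 1.....2.
After op 2 (insert('i')): buffer="kieloyikis" (len 10), cursors c1@2 c2@9, authorship 11.....22.
After op 3 (add_cursor(8)): buffer="kieloyikis" (len 10), cursors c1@2 c3@8 c2@9, authorship 11.....22.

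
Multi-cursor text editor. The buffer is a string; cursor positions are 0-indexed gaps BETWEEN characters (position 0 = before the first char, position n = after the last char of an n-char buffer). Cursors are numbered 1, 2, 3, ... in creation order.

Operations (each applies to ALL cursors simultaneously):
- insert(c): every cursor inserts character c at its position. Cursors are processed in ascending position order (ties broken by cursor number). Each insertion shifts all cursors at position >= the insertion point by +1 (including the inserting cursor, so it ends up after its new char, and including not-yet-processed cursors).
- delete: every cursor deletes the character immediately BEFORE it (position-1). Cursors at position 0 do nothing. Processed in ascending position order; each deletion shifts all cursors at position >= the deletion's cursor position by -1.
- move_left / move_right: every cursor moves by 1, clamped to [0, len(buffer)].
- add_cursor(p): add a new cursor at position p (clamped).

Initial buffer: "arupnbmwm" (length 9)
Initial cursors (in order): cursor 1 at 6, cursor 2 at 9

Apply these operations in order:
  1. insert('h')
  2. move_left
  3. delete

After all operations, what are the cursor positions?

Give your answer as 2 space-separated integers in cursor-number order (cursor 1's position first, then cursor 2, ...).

Answer: 5 8

Derivation:
After op 1 (insert('h')): buffer="arupnbhmwmh" (len 11), cursors c1@7 c2@11, authorship ......1...2
After op 2 (move_left): buffer="arupnbhmwmh" (len 11), cursors c1@6 c2@10, authorship ......1...2
After op 3 (delete): buffer="arupnhmwh" (len 9), cursors c1@5 c2@8, authorship .....1..2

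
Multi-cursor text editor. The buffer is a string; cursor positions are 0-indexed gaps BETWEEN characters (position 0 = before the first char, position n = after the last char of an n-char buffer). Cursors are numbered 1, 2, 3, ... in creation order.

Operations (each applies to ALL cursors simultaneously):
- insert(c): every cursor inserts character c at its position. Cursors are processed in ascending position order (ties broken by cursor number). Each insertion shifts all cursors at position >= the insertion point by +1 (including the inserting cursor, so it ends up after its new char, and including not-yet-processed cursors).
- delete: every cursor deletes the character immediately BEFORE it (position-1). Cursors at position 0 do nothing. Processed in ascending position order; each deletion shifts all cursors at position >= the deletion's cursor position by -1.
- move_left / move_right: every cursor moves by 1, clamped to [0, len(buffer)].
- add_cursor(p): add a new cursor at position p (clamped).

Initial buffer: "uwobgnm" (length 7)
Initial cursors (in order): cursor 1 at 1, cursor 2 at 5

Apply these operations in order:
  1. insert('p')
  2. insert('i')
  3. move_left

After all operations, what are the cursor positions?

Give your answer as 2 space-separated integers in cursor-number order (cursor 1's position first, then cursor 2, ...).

Answer: 2 8

Derivation:
After op 1 (insert('p')): buffer="upwobgpnm" (len 9), cursors c1@2 c2@7, authorship .1....2..
After op 2 (insert('i')): buffer="upiwobgpinm" (len 11), cursors c1@3 c2@9, authorship .11....22..
After op 3 (move_left): buffer="upiwobgpinm" (len 11), cursors c1@2 c2@8, authorship .11....22..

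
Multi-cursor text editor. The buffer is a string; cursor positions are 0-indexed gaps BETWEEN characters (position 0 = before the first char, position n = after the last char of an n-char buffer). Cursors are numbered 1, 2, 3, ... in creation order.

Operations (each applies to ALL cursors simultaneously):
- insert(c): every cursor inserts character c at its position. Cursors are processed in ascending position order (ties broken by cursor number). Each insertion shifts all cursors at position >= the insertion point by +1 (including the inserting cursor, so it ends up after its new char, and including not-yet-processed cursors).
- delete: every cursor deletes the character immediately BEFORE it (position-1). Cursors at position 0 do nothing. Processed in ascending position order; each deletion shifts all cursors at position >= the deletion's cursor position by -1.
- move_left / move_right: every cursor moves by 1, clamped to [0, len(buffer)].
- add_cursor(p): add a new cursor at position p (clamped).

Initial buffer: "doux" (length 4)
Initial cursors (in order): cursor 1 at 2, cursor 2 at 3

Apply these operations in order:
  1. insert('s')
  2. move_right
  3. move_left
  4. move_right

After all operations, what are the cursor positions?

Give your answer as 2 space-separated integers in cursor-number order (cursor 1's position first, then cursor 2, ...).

After op 1 (insert('s')): buffer="dosusx" (len 6), cursors c1@3 c2@5, authorship ..1.2.
After op 2 (move_right): buffer="dosusx" (len 6), cursors c1@4 c2@6, authorship ..1.2.
After op 3 (move_left): buffer="dosusx" (len 6), cursors c1@3 c2@5, authorship ..1.2.
After op 4 (move_right): buffer="dosusx" (len 6), cursors c1@4 c2@6, authorship ..1.2.

Answer: 4 6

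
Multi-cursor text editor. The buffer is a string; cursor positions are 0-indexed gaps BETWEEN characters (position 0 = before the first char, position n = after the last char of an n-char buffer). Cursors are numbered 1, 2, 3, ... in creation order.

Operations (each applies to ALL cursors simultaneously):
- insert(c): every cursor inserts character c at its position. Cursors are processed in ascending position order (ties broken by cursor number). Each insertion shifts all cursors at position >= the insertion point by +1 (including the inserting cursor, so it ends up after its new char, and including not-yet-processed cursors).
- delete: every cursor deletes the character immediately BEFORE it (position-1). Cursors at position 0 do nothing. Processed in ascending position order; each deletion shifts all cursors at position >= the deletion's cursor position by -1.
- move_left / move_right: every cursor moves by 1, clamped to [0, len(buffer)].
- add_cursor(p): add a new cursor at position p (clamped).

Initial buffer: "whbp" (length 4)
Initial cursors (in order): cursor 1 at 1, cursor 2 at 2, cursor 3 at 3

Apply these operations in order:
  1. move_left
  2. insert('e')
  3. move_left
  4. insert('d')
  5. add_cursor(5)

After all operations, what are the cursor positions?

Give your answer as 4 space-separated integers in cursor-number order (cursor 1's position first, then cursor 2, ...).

After op 1 (move_left): buffer="whbp" (len 4), cursors c1@0 c2@1 c3@2, authorship ....
After op 2 (insert('e')): buffer="ewehebp" (len 7), cursors c1@1 c2@3 c3@5, authorship 1.2.3..
After op 3 (move_left): buffer="ewehebp" (len 7), cursors c1@0 c2@2 c3@4, authorship 1.2.3..
After op 4 (insert('d')): buffer="dewdehdebp" (len 10), cursors c1@1 c2@4 c3@7, authorship 11.22.33..
After op 5 (add_cursor(5)): buffer="dewdehdebp" (len 10), cursors c1@1 c2@4 c4@5 c3@7, authorship 11.22.33..

Answer: 1 4 7 5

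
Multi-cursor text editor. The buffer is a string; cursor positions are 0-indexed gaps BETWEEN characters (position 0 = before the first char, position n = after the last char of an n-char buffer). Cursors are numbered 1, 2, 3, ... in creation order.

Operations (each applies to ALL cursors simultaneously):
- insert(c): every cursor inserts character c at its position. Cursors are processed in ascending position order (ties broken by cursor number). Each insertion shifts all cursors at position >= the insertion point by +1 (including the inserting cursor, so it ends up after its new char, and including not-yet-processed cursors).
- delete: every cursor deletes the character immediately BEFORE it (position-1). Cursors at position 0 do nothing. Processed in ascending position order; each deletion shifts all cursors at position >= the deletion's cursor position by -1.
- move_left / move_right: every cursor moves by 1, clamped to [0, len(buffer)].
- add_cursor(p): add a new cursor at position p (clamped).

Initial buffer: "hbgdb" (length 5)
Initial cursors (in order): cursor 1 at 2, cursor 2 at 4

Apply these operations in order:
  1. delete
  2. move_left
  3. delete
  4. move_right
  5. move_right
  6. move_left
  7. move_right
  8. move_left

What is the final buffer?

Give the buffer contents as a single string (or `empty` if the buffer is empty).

Answer: gb

Derivation:
After op 1 (delete): buffer="hgb" (len 3), cursors c1@1 c2@2, authorship ...
After op 2 (move_left): buffer="hgb" (len 3), cursors c1@0 c2@1, authorship ...
After op 3 (delete): buffer="gb" (len 2), cursors c1@0 c2@0, authorship ..
After op 4 (move_right): buffer="gb" (len 2), cursors c1@1 c2@1, authorship ..
After op 5 (move_right): buffer="gb" (len 2), cursors c1@2 c2@2, authorship ..
After op 6 (move_left): buffer="gb" (len 2), cursors c1@1 c2@1, authorship ..
After op 7 (move_right): buffer="gb" (len 2), cursors c1@2 c2@2, authorship ..
After op 8 (move_left): buffer="gb" (len 2), cursors c1@1 c2@1, authorship ..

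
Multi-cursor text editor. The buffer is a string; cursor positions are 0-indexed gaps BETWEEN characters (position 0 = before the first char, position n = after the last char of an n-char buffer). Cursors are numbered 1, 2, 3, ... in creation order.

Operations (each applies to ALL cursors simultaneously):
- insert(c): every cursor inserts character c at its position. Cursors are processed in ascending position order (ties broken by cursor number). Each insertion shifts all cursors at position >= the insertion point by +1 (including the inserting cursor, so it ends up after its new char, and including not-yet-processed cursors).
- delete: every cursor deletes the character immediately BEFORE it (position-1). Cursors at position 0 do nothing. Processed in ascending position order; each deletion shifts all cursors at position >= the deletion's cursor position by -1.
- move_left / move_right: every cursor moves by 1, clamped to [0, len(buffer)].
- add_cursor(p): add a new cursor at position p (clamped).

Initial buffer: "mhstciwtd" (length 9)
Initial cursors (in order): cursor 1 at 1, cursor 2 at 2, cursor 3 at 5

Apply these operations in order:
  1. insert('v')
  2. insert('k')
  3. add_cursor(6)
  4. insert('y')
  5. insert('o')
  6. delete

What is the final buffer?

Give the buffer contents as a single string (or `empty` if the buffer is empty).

Answer: mvkyhvkyystcvkyiwtd

Derivation:
After op 1 (insert('v')): buffer="mvhvstcviwtd" (len 12), cursors c1@2 c2@4 c3@8, authorship .1.2...3....
After op 2 (insert('k')): buffer="mvkhvkstcvkiwtd" (len 15), cursors c1@3 c2@6 c3@11, authorship .11.22...33....
After op 3 (add_cursor(6)): buffer="mvkhvkstcvkiwtd" (len 15), cursors c1@3 c2@6 c4@6 c3@11, authorship .11.22...33....
After op 4 (insert('y')): buffer="mvkyhvkyystcvkyiwtd" (len 19), cursors c1@4 c2@9 c4@9 c3@15, authorship .111.2224...333....
After op 5 (insert('o')): buffer="mvkyohvkyyoostcvkyoiwtd" (len 23), cursors c1@5 c2@12 c4@12 c3@19, authorship .1111.222424...3333....
After op 6 (delete): buffer="mvkyhvkyystcvkyiwtd" (len 19), cursors c1@4 c2@9 c4@9 c3@15, authorship .111.2224...333....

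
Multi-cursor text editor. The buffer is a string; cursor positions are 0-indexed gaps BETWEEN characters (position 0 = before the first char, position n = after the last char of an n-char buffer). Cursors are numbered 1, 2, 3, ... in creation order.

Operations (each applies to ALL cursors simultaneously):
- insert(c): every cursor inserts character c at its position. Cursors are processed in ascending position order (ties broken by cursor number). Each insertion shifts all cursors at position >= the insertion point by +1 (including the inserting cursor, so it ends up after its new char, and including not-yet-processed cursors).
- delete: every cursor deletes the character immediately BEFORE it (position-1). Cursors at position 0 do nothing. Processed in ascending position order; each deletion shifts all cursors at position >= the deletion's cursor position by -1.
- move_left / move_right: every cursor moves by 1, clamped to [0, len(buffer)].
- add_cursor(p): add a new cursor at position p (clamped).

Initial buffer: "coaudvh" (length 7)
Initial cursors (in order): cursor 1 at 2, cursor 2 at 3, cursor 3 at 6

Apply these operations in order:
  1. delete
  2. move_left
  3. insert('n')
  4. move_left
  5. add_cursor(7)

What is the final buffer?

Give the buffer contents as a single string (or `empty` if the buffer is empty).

Answer: nncundh

Derivation:
After op 1 (delete): buffer="cudh" (len 4), cursors c1@1 c2@1 c3@3, authorship ....
After op 2 (move_left): buffer="cudh" (len 4), cursors c1@0 c2@0 c3@2, authorship ....
After op 3 (insert('n')): buffer="nncundh" (len 7), cursors c1@2 c2@2 c3@5, authorship 12..3..
After op 4 (move_left): buffer="nncundh" (len 7), cursors c1@1 c2@1 c3@4, authorship 12..3..
After op 5 (add_cursor(7)): buffer="nncundh" (len 7), cursors c1@1 c2@1 c3@4 c4@7, authorship 12..3..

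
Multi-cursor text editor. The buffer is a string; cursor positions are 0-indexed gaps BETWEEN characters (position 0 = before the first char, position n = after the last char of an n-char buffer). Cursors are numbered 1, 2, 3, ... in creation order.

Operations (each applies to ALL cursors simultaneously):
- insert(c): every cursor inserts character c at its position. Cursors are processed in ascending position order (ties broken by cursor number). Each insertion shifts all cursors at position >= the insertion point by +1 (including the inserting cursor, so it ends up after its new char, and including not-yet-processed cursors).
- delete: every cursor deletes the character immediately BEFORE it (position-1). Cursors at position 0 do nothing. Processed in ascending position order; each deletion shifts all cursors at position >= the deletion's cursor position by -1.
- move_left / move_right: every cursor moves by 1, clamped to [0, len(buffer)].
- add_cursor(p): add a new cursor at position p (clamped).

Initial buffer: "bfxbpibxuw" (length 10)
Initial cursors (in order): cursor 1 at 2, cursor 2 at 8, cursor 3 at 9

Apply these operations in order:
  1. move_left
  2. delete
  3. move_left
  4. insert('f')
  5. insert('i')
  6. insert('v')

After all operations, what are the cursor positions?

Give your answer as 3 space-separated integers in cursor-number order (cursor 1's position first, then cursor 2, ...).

Answer: 3 13 13

Derivation:
After op 1 (move_left): buffer="bfxbpibxuw" (len 10), cursors c1@1 c2@7 c3@8, authorship ..........
After op 2 (delete): buffer="fxbpiuw" (len 7), cursors c1@0 c2@5 c3@5, authorship .......
After op 3 (move_left): buffer="fxbpiuw" (len 7), cursors c1@0 c2@4 c3@4, authorship .......
After op 4 (insert('f')): buffer="ffxbpffiuw" (len 10), cursors c1@1 c2@7 c3@7, authorship 1....23...
After op 5 (insert('i')): buffer="fifxbpffiiiuw" (len 13), cursors c1@2 c2@10 c3@10, authorship 11....2323...
After op 6 (insert('v')): buffer="fivfxbpffiivviuw" (len 16), cursors c1@3 c2@13 c3@13, authorship 111....232323...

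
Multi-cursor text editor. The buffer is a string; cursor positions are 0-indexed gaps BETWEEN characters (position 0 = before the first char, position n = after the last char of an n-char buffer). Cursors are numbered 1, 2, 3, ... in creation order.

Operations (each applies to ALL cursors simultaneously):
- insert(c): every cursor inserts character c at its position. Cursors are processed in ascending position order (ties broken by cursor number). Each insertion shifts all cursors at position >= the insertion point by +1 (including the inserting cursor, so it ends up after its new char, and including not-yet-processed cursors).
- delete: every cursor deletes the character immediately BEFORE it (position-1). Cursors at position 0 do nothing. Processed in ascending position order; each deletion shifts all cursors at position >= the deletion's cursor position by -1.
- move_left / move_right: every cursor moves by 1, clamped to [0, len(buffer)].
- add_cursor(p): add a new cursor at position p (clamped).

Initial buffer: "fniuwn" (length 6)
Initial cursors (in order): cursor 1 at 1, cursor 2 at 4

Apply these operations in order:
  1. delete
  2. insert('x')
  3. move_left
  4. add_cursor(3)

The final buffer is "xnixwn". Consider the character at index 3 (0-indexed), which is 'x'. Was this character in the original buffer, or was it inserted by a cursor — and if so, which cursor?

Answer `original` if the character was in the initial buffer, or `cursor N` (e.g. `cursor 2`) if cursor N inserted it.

Answer: cursor 2

Derivation:
After op 1 (delete): buffer="niwn" (len 4), cursors c1@0 c2@2, authorship ....
After op 2 (insert('x')): buffer="xnixwn" (len 6), cursors c1@1 c2@4, authorship 1..2..
After op 3 (move_left): buffer="xnixwn" (len 6), cursors c1@0 c2@3, authorship 1..2..
After op 4 (add_cursor(3)): buffer="xnixwn" (len 6), cursors c1@0 c2@3 c3@3, authorship 1..2..
Authorship (.=original, N=cursor N): 1 . . 2 . .
Index 3: author = 2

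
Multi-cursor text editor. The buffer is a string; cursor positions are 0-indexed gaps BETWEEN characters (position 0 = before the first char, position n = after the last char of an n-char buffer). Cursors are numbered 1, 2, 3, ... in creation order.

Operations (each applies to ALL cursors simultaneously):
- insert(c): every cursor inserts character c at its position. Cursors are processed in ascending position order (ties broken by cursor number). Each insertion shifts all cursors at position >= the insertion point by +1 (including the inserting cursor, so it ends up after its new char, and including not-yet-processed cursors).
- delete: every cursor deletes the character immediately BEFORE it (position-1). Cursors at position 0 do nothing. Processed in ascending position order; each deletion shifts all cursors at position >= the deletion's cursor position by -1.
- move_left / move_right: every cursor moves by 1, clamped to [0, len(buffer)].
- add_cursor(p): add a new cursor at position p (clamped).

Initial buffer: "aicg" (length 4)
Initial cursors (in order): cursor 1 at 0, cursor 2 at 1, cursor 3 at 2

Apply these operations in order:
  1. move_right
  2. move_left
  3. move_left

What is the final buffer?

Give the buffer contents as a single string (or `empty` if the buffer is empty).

After op 1 (move_right): buffer="aicg" (len 4), cursors c1@1 c2@2 c3@3, authorship ....
After op 2 (move_left): buffer="aicg" (len 4), cursors c1@0 c2@1 c3@2, authorship ....
After op 3 (move_left): buffer="aicg" (len 4), cursors c1@0 c2@0 c3@1, authorship ....

Answer: aicg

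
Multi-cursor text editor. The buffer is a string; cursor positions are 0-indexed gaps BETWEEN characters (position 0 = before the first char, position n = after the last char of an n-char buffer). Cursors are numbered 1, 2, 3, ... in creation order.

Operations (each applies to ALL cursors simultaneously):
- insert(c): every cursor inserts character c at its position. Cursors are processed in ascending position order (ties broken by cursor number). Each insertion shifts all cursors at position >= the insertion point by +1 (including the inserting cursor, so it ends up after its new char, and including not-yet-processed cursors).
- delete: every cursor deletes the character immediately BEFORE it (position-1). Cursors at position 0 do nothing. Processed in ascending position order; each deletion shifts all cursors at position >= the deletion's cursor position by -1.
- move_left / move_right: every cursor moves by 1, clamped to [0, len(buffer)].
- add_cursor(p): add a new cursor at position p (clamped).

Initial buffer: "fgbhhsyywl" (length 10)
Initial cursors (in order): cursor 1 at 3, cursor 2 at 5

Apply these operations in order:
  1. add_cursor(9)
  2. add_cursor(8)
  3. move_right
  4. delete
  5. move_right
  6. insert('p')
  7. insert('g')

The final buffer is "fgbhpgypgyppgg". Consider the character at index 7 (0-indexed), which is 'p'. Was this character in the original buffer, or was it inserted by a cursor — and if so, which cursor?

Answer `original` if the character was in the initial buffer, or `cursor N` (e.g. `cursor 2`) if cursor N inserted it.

Answer: cursor 2

Derivation:
After op 1 (add_cursor(9)): buffer="fgbhhsyywl" (len 10), cursors c1@3 c2@5 c3@9, authorship ..........
After op 2 (add_cursor(8)): buffer="fgbhhsyywl" (len 10), cursors c1@3 c2@5 c4@8 c3@9, authorship ..........
After op 3 (move_right): buffer="fgbhhsyywl" (len 10), cursors c1@4 c2@6 c4@9 c3@10, authorship ..........
After op 4 (delete): buffer="fgbhyy" (len 6), cursors c1@3 c2@4 c3@6 c4@6, authorship ......
After op 5 (move_right): buffer="fgbhyy" (len 6), cursors c1@4 c2@5 c3@6 c4@6, authorship ......
After op 6 (insert('p')): buffer="fgbhpypypp" (len 10), cursors c1@5 c2@7 c3@10 c4@10, authorship ....1.2.34
After op 7 (insert('g')): buffer="fgbhpgypgyppgg" (len 14), cursors c1@6 c2@9 c3@14 c4@14, authorship ....11.22.3434
Authorship (.=original, N=cursor N): . . . . 1 1 . 2 2 . 3 4 3 4
Index 7: author = 2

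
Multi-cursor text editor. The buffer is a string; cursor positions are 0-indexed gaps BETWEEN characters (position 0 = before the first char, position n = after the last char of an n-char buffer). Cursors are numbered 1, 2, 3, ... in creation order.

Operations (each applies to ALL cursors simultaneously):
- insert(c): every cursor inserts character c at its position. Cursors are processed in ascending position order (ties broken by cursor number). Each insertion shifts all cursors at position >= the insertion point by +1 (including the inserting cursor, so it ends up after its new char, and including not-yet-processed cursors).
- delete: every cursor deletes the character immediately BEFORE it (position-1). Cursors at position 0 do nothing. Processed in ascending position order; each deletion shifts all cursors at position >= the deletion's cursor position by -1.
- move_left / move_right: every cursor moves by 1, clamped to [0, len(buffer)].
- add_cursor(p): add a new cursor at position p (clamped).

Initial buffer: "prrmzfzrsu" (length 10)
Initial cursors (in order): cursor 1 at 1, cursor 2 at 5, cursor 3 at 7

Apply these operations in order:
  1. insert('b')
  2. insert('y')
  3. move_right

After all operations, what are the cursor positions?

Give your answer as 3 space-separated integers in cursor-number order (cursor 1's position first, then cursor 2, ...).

After op 1 (insert('b')): buffer="pbrrmzbfzbrsu" (len 13), cursors c1@2 c2@7 c3@10, authorship .1....2..3...
After op 2 (insert('y')): buffer="pbyrrmzbyfzbyrsu" (len 16), cursors c1@3 c2@9 c3@13, authorship .11....22..33...
After op 3 (move_right): buffer="pbyrrmzbyfzbyrsu" (len 16), cursors c1@4 c2@10 c3@14, authorship .11....22..33...

Answer: 4 10 14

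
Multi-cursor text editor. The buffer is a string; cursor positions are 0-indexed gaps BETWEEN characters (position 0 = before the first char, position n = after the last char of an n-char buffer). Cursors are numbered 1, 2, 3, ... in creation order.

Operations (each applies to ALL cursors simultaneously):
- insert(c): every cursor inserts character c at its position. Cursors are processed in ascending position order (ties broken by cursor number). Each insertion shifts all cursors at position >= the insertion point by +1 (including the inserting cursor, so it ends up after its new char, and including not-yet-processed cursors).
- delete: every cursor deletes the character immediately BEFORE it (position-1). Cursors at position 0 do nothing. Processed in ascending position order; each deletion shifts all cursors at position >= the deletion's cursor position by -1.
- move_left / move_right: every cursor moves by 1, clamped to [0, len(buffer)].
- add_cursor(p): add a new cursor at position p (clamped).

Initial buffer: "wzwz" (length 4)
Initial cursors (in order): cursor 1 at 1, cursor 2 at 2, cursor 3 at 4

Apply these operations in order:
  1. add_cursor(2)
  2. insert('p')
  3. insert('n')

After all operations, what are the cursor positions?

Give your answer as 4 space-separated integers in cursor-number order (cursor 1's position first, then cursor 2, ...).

Answer: 3 8 12 8

Derivation:
After op 1 (add_cursor(2)): buffer="wzwz" (len 4), cursors c1@1 c2@2 c4@2 c3@4, authorship ....
After op 2 (insert('p')): buffer="wpzppwzp" (len 8), cursors c1@2 c2@5 c4@5 c3@8, authorship .1.24..3
After op 3 (insert('n')): buffer="wpnzppnnwzpn" (len 12), cursors c1@3 c2@8 c4@8 c3@12, authorship .11.2424..33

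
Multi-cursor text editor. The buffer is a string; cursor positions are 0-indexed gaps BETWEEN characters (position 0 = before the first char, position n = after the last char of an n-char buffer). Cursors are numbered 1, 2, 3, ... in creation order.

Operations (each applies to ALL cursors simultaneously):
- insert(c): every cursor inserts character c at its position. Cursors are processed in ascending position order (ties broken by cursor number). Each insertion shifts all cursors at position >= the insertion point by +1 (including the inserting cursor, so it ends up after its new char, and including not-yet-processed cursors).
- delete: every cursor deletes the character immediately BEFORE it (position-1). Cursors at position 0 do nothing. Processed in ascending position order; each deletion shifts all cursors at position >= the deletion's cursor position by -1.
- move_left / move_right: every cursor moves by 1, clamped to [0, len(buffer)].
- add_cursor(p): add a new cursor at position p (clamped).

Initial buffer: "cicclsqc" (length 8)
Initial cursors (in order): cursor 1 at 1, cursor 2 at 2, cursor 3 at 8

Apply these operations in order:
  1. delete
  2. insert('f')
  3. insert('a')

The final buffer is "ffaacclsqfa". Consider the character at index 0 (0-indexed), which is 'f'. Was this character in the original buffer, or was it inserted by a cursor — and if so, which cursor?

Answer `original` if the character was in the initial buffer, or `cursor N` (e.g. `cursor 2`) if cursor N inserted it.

After op 1 (delete): buffer="cclsq" (len 5), cursors c1@0 c2@0 c3@5, authorship .....
After op 2 (insert('f')): buffer="ffcclsqf" (len 8), cursors c1@2 c2@2 c3@8, authorship 12.....3
After op 3 (insert('a')): buffer="ffaacclsqfa" (len 11), cursors c1@4 c2@4 c3@11, authorship 1212.....33
Authorship (.=original, N=cursor N): 1 2 1 2 . . . . . 3 3
Index 0: author = 1

Answer: cursor 1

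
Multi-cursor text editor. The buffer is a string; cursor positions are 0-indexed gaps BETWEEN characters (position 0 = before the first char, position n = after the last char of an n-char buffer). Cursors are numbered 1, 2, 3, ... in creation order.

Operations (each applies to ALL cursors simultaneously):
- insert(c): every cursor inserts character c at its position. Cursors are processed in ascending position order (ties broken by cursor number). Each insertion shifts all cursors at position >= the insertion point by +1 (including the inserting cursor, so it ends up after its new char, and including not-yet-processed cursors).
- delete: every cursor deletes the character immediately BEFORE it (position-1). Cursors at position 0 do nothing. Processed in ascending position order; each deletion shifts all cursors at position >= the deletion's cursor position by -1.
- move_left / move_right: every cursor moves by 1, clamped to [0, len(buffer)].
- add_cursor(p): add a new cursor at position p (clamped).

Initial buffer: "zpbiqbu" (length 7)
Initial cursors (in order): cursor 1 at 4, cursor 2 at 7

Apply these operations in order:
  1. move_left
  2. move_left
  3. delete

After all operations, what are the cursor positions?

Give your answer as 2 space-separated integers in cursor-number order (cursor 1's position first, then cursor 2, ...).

Answer: 1 3

Derivation:
After op 1 (move_left): buffer="zpbiqbu" (len 7), cursors c1@3 c2@6, authorship .......
After op 2 (move_left): buffer="zpbiqbu" (len 7), cursors c1@2 c2@5, authorship .......
After op 3 (delete): buffer="zbibu" (len 5), cursors c1@1 c2@3, authorship .....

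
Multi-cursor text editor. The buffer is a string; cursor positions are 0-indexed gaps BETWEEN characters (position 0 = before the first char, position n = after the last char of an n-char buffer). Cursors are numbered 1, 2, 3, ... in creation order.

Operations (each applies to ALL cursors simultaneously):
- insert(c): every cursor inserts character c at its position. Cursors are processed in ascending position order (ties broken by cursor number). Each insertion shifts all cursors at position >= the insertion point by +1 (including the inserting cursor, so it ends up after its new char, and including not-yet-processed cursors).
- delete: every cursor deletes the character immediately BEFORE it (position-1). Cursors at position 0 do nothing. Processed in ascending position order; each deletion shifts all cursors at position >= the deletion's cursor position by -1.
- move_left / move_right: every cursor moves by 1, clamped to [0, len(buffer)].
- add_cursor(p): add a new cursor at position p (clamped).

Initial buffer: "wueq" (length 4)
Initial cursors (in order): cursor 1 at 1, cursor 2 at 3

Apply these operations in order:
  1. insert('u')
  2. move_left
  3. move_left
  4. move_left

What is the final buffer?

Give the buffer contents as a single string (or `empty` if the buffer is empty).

Answer: wuueuq

Derivation:
After op 1 (insert('u')): buffer="wuueuq" (len 6), cursors c1@2 c2@5, authorship .1..2.
After op 2 (move_left): buffer="wuueuq" (len 6), cursors c1@1 c2@4, authorship .1..2.
After op 3 (move_left): buffer="wuueuq" (len 6), cursors c1@0 c2@3, authorship .1..2.
After op 4 (move_left): buffer="wuueuq" (len 6), cursors c1@0 c2@2, authorship .1..2.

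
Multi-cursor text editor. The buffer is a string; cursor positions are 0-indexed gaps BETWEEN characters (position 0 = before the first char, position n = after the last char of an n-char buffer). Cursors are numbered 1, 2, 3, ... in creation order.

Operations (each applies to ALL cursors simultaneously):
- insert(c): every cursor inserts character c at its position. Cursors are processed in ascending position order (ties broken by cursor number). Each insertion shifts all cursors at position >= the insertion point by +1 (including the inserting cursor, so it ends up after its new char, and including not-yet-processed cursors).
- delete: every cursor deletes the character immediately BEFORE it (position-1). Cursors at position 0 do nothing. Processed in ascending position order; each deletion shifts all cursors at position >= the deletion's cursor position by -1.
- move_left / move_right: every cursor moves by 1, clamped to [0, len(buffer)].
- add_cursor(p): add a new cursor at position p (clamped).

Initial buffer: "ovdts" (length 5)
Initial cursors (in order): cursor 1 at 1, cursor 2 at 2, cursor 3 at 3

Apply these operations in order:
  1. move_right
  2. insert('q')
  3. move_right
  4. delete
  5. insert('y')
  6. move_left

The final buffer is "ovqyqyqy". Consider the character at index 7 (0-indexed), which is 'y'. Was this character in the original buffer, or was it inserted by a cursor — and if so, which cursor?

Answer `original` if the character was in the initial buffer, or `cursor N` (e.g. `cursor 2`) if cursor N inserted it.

Answer: cursor 3

Derivation:
After op 1 (move_right): buffer="ovdts" (len 5), cursors c1@2 c2@3 c3@4, authorship .....
After op 2 (insert('q')): buffer="ovqdqtqs" (len 8), cursors c1@3 c2@5 c3@7, authorship ..1.2.3.
After op 3 (move_right): buffer="ovqdqtqs" (len 8), cursors c1@4 c2@6 c3@8, authorship ..1.2.3.
After op 4 (delete): buffer="ovqqq" (len 5), cursors c1@3 c2@4 c3@5, authorship ..123
After op 5 (insert('y')): buffer="ovqyqyqy" (len 8), cursors c1@4 c2@6 c3@8, authorship ..112233
After op 6 (move_left): buffer="ovqyqyqy" (len 8), cursors c1@3 c2@5 c3@7, authorship ..112233
Authorship (.=original, N=cursor N): . . 1 1 2 2 3 3
Index 7: author = 3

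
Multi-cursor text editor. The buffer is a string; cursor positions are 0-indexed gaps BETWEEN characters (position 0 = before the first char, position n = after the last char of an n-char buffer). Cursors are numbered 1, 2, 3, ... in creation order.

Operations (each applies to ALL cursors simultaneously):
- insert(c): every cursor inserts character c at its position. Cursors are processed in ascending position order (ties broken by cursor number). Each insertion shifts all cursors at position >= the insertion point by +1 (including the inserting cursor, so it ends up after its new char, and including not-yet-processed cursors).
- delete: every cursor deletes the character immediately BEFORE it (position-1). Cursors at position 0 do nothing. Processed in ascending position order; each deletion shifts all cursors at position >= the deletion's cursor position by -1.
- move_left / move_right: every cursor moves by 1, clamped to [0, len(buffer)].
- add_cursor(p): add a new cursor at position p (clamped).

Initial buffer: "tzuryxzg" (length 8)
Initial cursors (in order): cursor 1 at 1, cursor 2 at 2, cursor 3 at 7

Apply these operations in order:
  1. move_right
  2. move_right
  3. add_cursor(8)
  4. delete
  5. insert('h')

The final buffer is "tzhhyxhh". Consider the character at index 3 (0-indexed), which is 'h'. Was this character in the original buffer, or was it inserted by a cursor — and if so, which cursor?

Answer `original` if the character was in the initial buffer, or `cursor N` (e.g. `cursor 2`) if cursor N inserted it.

After op 1 (move_right): buffer="tzuryxzg" (len 8), cursors c1@2 c2@3 c3@8, authorship ........
After op 2 (move_right): buffer="tzuryxzg" (len 8), cursors c1@3 c2@4 c3@8, authorship ........
After op 3 (add_cursor(8)): buffer="tzuryxzg" (len 8), cursors c1@3 c2@4 c3@8 c4@8, authorship ........
After op 4 (delete): buffer="tzyx" (len 4), cursors c1@2 c2@2 c3@4 c4@4, authorship ....
After op 5 (insert('h')): buffer="tzhhyxhh" (len 8), cursors c1@4 c2@4 c3@8 c4@8, authorship ..12..34
Authorship (.=original, N=cursor N): . . 1 2 . . 3 4
Index 3: author = 2

Answer: cursor 2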